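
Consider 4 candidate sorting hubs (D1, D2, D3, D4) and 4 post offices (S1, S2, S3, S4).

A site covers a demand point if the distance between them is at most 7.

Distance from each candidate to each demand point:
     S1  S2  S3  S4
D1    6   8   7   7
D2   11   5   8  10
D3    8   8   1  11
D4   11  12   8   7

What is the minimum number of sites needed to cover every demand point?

Coverage sets (demand points within 7 of each site):
  D1: {S1, S3, S4}
  D2: {S2}
  D3: {S3}
  D4: {S4}
No single site covers all 4 demand points.
But {D1, D2} covers everything, so the minimum is 2.

2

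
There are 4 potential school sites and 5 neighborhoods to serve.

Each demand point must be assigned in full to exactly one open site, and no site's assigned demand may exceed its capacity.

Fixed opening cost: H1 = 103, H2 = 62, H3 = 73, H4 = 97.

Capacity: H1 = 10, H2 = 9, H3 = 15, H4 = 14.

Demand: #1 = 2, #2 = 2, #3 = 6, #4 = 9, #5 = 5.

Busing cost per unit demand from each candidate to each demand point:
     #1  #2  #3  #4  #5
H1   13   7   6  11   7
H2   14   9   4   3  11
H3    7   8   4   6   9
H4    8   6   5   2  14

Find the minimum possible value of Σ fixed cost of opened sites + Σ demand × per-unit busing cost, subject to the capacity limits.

Open {H2, H3}; cheapest assignment that respects the capacities:
  H2 (cap 9, load 9): #4 — cost 9×3 = 27
  H3 (cap 15, load 15): #1, #2, #3, #5 — cost 2×7 + 2×8 + 6×4 + 5×9 = 99
  Shipping 126, fixed 135 → total 261.
  Any other capacity-feasible assignment to {H2, H3} ships for at least 126.
Compare {H3, H4}: its best feasible assignment gives total 283.
Compare {H1, H3}: its best feasible assignment gives total 329.
Every other set of open sites that can feasibly serve all demand totals ≥ 283 even under its best assignment. Minimum: 261.

261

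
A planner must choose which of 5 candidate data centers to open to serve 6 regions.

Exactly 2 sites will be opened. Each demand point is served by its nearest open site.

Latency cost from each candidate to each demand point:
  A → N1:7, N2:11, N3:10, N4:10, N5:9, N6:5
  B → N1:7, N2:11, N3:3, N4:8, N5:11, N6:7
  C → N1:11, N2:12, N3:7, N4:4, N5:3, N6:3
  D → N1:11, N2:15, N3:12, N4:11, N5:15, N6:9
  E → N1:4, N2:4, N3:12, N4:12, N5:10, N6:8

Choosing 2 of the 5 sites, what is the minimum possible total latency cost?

Open {C, E}.
  N1→E 4, N2→E 4, N3→C 7, N4→C 4, N5→C 3, N6→C 3  ⇒ total 25.
Compare {B, C}: total 31.
Compare {A, C}: total 35.
No size-2 selection does better; minimum is 25.

25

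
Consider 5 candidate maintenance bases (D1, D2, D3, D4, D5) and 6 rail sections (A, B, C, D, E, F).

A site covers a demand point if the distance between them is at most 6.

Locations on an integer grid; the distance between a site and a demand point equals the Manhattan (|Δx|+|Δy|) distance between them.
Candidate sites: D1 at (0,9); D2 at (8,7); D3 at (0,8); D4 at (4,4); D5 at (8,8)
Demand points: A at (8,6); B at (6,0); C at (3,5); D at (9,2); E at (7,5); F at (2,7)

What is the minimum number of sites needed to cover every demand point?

2

Coverage sets (demand points within 6 of each site):
  D1: {F}
  D2: {A, D, E, F}
  D3: {C, F}
  D4: {A, B, C, E, F}
  D5: {A, E}
No single site covers all 6 demand points.
But {D2, D4} covers everything, so the minimum is 2.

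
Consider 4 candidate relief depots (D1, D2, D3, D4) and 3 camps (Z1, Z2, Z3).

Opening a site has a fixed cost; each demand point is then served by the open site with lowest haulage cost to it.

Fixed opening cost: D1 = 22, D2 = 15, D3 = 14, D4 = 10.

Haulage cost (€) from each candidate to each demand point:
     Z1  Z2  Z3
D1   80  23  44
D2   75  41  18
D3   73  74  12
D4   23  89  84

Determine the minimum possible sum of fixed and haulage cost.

Open {D1, D3, D4}: assign each demand point to its cheapest open site.
  Z1→D4 23, Z2→D1 23, Z3→D3 12
  haulage cost 58, fixed 46 → total 104.
Compare {D2, D4}: haulage cost 82 + fixed 25 = 107.
Compare {D1, D2, D4}: haulage cost 64 + fixed 47 = 111.
Compare {D2, D3, D4}: haulage cost 76 + fixed 39 = 115.
All other subsets cost ≥ 107. Minimum total cost: 104.

104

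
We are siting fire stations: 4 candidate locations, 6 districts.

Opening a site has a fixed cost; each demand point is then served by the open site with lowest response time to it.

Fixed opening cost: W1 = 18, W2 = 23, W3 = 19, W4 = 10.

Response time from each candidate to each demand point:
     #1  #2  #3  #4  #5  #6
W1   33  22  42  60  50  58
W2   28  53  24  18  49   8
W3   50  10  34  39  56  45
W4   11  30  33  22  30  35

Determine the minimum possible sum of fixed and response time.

153

Open {W2, W3, W4}: assign each demand point to its cheapest open site.
  #1→W4 11, #2→W3 10, #3→W2 24, #4→W2 18, #5→W4 30, #6→W2 8
  response time 101, fixed 52 → total 153.
Compare {W2, W4}: response time 121 + fixed 33 = 154.
Compare {W1, W2, W4}: response time 113 + fixed 51 = 164.
Compare {W3, W4}: response time 141 + fixed 29 = 170.
All other subsets cost ≥ 154. Minimum total cost: 153.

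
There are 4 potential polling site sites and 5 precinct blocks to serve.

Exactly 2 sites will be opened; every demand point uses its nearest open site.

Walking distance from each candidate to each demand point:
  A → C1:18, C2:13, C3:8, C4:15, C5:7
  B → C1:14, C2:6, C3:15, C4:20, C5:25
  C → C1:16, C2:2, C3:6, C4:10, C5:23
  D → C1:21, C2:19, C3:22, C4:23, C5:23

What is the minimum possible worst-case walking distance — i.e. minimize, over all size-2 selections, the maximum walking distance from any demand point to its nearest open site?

15

Open {A, B}.
  Farthest demand point is C4 at walking distance 15 (to A); all others are ≤ 15.
With {A, C} the worst case is 16.
With {A, D} the worst case is 18.
No size-2 selection achieves below 15.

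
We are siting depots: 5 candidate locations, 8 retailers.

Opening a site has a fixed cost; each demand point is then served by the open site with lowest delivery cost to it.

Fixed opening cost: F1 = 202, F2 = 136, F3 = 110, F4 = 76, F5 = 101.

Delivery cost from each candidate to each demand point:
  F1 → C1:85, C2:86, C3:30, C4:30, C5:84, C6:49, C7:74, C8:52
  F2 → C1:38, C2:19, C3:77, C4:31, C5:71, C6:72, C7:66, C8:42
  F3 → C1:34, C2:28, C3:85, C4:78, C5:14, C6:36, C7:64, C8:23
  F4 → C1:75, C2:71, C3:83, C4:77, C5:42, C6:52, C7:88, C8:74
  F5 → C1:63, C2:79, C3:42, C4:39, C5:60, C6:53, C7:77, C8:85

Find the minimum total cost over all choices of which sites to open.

Open {F3}: assign each demand point to its cheapest open site.
  C1→F3 34, C2→F3 28, C3→F3 85, C4→F3 78, C5→F3 14, C6→F3 36, C7→F3 64, C8→F3 23
  delivery cost 362, fixed 110 → total 472.
Compare {F3, F5}: delivery cost 280 + fixed 211 = 491.
Compare {F2, F3}: delivery cost 298 + fixed 246 = 544.
Compare {F3, F4}: delivery cost 359 + fixed 186 = 545.
All other subsets cost ≥ 491. Minimum total cost: 472.

472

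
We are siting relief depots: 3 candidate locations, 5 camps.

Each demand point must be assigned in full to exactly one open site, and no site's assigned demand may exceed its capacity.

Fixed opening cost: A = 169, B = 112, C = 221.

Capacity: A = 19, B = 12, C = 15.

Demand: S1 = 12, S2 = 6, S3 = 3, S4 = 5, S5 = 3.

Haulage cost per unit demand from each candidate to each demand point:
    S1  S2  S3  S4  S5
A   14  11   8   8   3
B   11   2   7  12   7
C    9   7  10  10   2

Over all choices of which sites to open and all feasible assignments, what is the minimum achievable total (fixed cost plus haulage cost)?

Open {A, B}; cheapest assignment that respects the capacities:
  A (cap 19, load 17): S1, S4 — cost 12×14 + 5×8 = 208
  B (cap 12, load 12): S2, S3, S5 — cost 6×2 + 3×7 + 3×7 = 54
  Shipping 262, fixed 281 → total 543.
  Any other capacity-feasible assignment to {A, B} ships for at least 262.
Compare {A, C}: its best feasible assignment gives total 634.
Compare {A, B, C}: its best feasible assignment gives total 689.
Every other set of open sites that can feasibly serve all demand totals ≥ 634 even under its best assignment. Minimum: 543.

543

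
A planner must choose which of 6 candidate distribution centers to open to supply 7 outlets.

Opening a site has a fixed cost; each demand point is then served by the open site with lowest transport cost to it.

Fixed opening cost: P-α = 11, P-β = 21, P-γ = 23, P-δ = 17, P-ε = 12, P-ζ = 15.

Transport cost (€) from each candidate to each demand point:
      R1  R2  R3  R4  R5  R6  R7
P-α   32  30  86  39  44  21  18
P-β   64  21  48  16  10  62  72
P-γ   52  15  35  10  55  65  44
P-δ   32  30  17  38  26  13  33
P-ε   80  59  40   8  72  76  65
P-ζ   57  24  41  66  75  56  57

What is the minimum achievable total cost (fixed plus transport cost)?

Open {P-α, P-β, P-δ}: assign each demand point to its cheapest open site.
  R1→P-α 32, R2→P-β 21, R3→P-δ 17, R4→P-β 16, R5→P-β 10, R6→P-δ 13, R7→P-α 18
  transport cost 127, fixed 49 → total 176.
Compare {P-β, P-δ}: transport cost 142 + fixed 38 = 180.
Compare {P-α, P-β, P-δ, P-ε}: transport cost 119 + fixed 61 = 180.
Compare {P-α, P-γ, P-δ}: transport cost 131 + fixed 51 = 182.
All other subsets cost ≥ 180. Minimum total cost: 176.

176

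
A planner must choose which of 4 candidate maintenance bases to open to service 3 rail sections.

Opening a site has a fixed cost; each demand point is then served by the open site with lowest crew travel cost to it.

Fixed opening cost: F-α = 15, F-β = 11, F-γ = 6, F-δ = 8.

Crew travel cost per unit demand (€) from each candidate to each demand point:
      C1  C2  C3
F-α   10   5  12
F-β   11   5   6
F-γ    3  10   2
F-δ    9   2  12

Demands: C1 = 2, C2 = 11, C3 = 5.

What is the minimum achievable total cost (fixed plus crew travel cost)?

Open {F-γ, F-δ}: assign each demand point to its cheapest open site.
  C1→F-γ 2×3=6, C2→F-δ 11×2=22, C3→F-γ 5×2=10
  crew travel cost 38, fixed 14 → total 52.
Compare {F-β, F-γ, F-δ}: crew travel cost 38 + fixed 25 = 63.
Compare {F-α, F-γ, F-δ}: crew travel cost 38 + fixed 29 = 67.
Compare {F-α, F-β, F-γ, F-δ}: crew travel cost 38 + fixed 40 = 78.
All other subsets cost ≥ 63. Minimum total cost: 52.

52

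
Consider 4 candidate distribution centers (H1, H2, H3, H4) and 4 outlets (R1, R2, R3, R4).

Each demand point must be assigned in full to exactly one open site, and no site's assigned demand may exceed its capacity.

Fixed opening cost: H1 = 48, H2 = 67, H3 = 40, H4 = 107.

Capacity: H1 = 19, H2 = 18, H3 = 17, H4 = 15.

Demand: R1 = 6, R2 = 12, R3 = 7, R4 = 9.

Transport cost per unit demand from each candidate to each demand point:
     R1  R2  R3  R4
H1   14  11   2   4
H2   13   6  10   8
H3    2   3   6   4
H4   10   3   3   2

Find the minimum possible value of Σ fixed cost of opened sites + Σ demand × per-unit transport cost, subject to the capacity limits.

Open {H1, H3}; cheapest assignment that respects the capacities:
  H1 (cap 19, load 19): R2, R3 — cost 12×11 + 7×2 = 146
  H3 (cap 17, load 15): R1, R4 — cost 6×2 + 9×4 = 48
  Shipping 194, fixed 88 → total 282.
  Any other capacity-feasible assignment to {H1, H3} ships for at least 194.
Compare {H1, H2, H3}: its best feasible assignment gives total 289.
Compare {H1, H3, H4}: its best feasible assignment gives total 293.
Every other set of open sites that can feasibly serve all demand totals ≥ 289 even under its best assignment. Minimum: 282.

282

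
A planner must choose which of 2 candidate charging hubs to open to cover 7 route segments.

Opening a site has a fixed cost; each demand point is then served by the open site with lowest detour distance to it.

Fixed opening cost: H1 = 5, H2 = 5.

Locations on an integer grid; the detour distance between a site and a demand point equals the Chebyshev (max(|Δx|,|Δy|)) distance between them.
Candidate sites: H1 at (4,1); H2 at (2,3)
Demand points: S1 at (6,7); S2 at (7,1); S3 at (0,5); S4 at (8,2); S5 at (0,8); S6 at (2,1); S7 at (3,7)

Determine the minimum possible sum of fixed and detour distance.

33

Open {H2}: assign each demand point to its cheapest open site.
  S1→H2 4, S2→H2 5, S3→H2 2, S4→H2 6, S5→H2 5, S6→H2 2, S7→H2 4
  detour distance 28, fixed 5 → total 33.
Compare {H1, H2}: detour distance 24 + fixed 10 = 34.
Compare {H1}: detour distance 32 + fixed 5 = 37.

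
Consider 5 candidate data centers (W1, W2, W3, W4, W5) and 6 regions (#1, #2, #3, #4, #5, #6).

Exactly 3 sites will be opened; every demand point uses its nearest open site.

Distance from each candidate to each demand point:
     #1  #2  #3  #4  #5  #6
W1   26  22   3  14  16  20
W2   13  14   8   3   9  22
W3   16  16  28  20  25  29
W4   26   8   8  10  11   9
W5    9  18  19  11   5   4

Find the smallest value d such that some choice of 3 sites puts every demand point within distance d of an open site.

9

Open {W2, W4, W5}.
  Farthest demand point is #1 at distance 9 (to W5); all others are ≤ 9.
With {W1, W4, W5} the worst case is 10.
With {W3, W4, W5} the worst case is 10.
No size-3 selection achieves below 9.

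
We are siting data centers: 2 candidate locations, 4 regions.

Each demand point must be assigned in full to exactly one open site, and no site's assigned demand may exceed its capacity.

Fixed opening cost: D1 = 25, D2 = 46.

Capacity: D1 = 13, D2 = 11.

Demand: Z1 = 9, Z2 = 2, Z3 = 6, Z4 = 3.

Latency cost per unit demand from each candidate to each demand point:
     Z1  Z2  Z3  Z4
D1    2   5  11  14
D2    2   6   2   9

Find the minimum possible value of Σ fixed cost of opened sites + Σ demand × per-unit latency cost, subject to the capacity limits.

Open {D1, D2}; cheapest assignment that respects the capacities:
  D1 (cap 13, load 11): Z1, Z2 — cost 9×2 + 2×5 = 28
  D2 (cap 11, load 9): Z3, Z4 — cost 6×2 + 3×9 = 39
  Shipping 67, fixed 71 → total 138.
  Any other capacity-feasible assignment to {D1, D2} ships for at least 67.
Total demand is 20 and no other set of sites has combined capacity ≥ 20, so {D1, D2} is the only feasible choice of open sites. Minimum: 138.

138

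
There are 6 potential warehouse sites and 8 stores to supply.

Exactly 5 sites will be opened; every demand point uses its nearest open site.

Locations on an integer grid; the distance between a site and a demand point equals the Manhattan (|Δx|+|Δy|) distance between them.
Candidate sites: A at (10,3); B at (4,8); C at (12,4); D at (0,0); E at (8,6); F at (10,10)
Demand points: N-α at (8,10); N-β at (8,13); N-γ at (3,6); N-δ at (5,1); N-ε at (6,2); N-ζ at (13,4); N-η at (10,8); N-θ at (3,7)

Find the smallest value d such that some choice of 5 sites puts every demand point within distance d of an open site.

Open {A, B, C, D, F}.
  Farthest demand point is N-δ at distance 6 (to D); all others are ≤ 6.
With {A, B, D, E, F} the worst case is 6.
With {A, C, D, E, F} the worst case is 6.
No size-5 selection achieves below 6.

6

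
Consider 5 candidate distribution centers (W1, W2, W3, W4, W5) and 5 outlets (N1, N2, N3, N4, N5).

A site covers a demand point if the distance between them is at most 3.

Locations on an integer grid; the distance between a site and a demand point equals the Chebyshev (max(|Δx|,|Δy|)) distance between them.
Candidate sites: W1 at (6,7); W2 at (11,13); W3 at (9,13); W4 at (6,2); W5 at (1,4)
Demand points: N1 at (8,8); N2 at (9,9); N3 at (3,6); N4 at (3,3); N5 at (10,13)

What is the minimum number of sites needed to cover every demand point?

3

Coverage sets (demand points within 3 of each site):
  W1: {N1, N2, N3}
  W2: {N5}
  W3: {N5}
  W4: {N4}
  W5: {N3, N4}
No 2 sites suffice: every size-2 union leaves at least one demand point uncovered.
But {W1, W2, W4} covers everything, so the minimum is 3.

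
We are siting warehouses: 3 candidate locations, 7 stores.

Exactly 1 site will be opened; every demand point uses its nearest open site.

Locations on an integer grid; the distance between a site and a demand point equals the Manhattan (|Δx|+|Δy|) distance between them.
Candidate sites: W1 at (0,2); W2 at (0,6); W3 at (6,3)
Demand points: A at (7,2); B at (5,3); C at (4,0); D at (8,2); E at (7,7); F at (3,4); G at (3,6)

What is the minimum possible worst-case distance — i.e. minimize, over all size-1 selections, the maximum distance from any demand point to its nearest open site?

Open {W3}.
  Farthest demand point is G at distance 6 (to W3); all others are ≤ 6.
With {W1} the worst case is 12.
With {W2} the worst case is 12.
No size-1 selection achieves below 6.

6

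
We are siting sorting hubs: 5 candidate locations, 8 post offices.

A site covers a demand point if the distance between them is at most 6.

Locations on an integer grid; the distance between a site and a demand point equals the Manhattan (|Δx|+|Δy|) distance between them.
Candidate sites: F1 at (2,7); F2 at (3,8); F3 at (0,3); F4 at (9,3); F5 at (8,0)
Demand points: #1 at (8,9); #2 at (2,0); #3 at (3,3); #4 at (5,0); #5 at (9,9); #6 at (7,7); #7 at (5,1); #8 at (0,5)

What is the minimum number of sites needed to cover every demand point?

3

Coverage sets (demand points within 6 of each site):
  F1: {#3, #6, #8}
  F2: {#1, #3, #6, #8}
  F3: {#2, #3, #8}
  F4: {#3, #5, #6, #7}
  F5: {#2, #4, #7}
No 2 sites suffice: every size-2 union leaves at least one demand point uncovered.
But {F2, F4, F5} covers everything, so the minimum is 3.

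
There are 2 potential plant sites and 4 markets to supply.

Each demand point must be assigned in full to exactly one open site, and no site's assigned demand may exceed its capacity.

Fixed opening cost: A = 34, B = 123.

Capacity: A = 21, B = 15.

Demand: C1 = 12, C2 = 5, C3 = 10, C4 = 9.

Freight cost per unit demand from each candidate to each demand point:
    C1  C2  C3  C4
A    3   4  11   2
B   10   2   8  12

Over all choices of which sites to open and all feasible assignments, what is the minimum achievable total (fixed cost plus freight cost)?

301

Open {A, B}; cheapest assignment that respects the capacities:
  A (cap 21, load 21): C1, C4 — cost 12×3 + 9×2 = 54
  B (cap 15, load 15): C2, C3 — cost 5×2 + 10×8 = 90
  Shipping 144, fixed 157 → total 301.
  Any other capacity-feasible assignment to {A, B} ships for at least 144.
Total demand is 36 and no other set of sites has combined capacity ≥ 36, so {A, B} is the only feasible choice of open sites. Minimum: 301.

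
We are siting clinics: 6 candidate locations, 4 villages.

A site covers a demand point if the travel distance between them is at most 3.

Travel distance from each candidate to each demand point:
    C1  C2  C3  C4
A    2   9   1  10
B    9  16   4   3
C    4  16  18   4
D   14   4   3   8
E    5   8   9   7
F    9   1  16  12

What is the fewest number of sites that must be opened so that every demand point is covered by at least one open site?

3

Coverage sets (demand points within 3 of each site):
  A: {C1, C3}
  B: {C4}
  C: {}
  D: {C3}
  E: {}
  F: {C2}
No 2 sites suffice: every size-2 union leaves at least one demand point uncovered.
But {A, B, F} covers everything, so the minimum is 3.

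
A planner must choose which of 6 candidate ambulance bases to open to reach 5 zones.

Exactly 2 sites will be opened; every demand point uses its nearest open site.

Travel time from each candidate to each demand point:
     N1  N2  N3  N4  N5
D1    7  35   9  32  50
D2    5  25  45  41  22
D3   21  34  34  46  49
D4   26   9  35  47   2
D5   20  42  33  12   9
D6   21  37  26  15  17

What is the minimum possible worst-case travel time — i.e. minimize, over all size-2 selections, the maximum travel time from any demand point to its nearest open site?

Open {D2, D6}.
  Farthest demand point is N3 at travel time 26 (to D6); all others are ≤ 26.
With {D4, D6} the worst case is 26.
With {D1, D2} the worst case is 32.
No size-2 selection achieves below 26.

26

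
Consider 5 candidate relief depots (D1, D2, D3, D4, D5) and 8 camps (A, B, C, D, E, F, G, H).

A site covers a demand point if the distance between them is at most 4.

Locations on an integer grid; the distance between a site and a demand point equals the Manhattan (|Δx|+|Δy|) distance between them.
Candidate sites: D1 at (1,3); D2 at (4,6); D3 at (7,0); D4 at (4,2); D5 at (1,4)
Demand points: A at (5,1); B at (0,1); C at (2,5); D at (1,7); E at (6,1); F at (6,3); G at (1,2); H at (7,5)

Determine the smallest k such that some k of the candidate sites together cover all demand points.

3

Coverage sets (demand points within 4 of each site):
  D1: {B, C, D, G}
  D2: {C, D, H}
  D3: {A, E, F}
  D4: {A, E, F, G}
  D5: {B, C, D, G}
No 2 sites suffice: every size-2 union leaves at least one demand point uncovered.
But {D1, D2, D3} covers everything, so the minimum is 3.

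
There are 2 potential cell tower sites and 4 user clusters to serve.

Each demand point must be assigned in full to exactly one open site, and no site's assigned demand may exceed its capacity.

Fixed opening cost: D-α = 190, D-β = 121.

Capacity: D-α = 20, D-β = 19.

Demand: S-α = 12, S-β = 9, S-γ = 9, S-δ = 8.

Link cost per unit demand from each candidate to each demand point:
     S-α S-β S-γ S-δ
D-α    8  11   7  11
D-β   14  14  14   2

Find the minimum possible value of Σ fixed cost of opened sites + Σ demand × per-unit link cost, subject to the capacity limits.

747

Open {D-α, D-β}; cheapest assignment that respects the capacities:
  D-α (cap 20, load 20): S-α, S-δ — cost 12×8 + 8×11 = 184
  D-β (cap 19, load 18): S-β, S-γ — cost 9×14 + 9×14 = 252
  Shipping 436, fixed 311 → total 747.
  Any other capacity-feasible assignment to {D-α, D-β} ships for at least 436.
Total demand is 38 and no other set of sites has combined capacity ≥ 38, so {D-α, D-β} is the only feasible choice of open sites. Minimum: 747.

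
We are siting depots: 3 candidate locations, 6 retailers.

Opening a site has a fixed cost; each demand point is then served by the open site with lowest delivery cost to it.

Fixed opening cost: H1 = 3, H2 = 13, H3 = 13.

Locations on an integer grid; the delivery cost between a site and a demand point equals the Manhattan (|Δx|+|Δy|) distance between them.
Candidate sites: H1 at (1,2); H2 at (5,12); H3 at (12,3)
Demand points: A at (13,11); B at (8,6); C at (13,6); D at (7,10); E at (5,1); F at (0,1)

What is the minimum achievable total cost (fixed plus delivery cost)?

Open {H1, H3}: assign each demand point to its cheapest open site.
  A→H3 9, B→H3 7, C→H3 4, D→H3 12, E→H1 5, F→H1 2
  delivery cost 39, fixed 16 → total 55.
Compare {H1, H2}: delivery cost 43 + fixed 16 = 59.
Compare {H1, H2, H3}: delivery cost 31 + fixed 29 = 60.
Compare {H3}: delivery cost 55 + fixed 13 = 68.
All other subsets cost ≥ 59. Minimum total cost: 55.

55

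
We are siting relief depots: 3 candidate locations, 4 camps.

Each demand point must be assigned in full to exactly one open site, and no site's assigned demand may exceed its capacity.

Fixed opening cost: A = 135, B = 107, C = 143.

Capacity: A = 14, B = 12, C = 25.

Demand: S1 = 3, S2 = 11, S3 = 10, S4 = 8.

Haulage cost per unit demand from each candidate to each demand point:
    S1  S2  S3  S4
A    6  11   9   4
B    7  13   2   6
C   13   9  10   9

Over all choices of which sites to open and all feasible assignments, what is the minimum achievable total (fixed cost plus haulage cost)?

480

Open {B, C}; cheapest assignment that respects the capacities:
  B (cap 12, load 10): S3 — cost 10×2 = 20
  C (cap 25, load 22): S1, S2, S4 — cost 3×13 + 11×9 + 8×9 = 210
  Shipping 230, fixed 250 → total 480.
  Any other capacity-feasible assignment to {B, C} ships for at least 230.
Compare {A, C}: its best feasible assignment gives total 527.
Compare {A, B, C}: its best feasible assignment gives total 554.
Every other set of open sites that can feasibly serve all demand totals ≥ 527 even under its best assignment. Minimum: 480.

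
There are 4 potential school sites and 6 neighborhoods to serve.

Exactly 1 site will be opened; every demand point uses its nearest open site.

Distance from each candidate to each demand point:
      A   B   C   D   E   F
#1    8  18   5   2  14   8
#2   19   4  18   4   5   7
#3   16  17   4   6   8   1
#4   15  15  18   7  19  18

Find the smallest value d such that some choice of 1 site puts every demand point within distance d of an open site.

17

Open {#3}.
  Farthest demand point is B at distance 17 (to #3); all others are ≤ 17.
With {#1} the worst case is 18.
With {#2} the worst case is 19.
No size-1 selection achieves below 17.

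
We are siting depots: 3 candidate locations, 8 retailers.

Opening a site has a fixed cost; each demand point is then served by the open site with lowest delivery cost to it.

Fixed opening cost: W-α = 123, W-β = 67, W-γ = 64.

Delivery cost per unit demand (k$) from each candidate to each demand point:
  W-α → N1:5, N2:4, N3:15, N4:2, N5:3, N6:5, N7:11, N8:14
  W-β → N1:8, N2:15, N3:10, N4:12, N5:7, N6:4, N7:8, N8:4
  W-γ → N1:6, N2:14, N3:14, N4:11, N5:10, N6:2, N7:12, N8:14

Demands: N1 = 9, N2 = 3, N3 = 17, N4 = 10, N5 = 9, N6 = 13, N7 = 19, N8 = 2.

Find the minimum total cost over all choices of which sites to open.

676

Open {W-α, W-β}: assign each demand point to its cheapest open site.
  N1→W-α 9×5=45, N2→W-α 3×4=12, N3→W-β 17×10=170, N4→W-α 10×2=20, N5→W-α 9×3=27, N6→W-β 13×4=52, N7→W-β 19×8=152, N8→W-β 2×4=8
  delivery cost 486, fixed 190 → total 676.
Compare {W-α, W-β, W-γ}: delivery cost 460 + fixed 254 = 714.
Compare {W-β}: delivery cost 682 + fixed 67 = 749.
Compare {W-β, W-γ}: delivery cost 625 + fixed 131 = 756.
All other subsets cost ≥ 714. Minimum total cost: 676.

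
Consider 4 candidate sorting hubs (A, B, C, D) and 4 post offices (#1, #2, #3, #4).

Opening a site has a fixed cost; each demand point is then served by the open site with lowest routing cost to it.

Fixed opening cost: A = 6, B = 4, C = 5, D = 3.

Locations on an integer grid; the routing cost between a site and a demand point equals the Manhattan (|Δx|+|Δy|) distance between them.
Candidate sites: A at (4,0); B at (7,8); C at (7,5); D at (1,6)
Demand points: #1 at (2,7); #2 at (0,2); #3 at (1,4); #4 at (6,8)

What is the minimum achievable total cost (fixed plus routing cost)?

Open {B, D}: assign each demand point to its cheapest open site.
  #1→D 2, #2→D 5, #3→D 2, #4→B 1
  routing cost 10, fixed 7 → total 17.
Compare {D}: routing cost 16 + fixed 3 = 19.
Compare {C, D}: routing cost 13 + fixed 8 = 21.
Compare {B, C, D}: routing cost 10 + fixed 12 = 22.
All other subsets cost ≥ 19. Minimum total cost: 17.

17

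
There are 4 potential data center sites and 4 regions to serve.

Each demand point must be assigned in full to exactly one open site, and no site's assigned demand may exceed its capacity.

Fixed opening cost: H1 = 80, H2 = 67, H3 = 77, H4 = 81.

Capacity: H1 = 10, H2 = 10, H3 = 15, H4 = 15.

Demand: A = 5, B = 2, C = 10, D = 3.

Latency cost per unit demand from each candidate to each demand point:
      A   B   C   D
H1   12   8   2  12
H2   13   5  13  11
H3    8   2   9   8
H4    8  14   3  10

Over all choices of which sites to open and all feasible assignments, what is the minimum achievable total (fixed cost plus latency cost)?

245

Open {H1, H3}; cheapest assignment that respects the capacities:
  H1 (cap 10, load 10): C — cost 10×2 = 20
  H3 (cap 15, load 10): A, B, D — cost 5×8 + 2×2 + 3×8 = 68
  Shipping 88, fixed 157 → total 245.
  Any other capacity-feasible assignment to {H1, H3} ships for at least 88.
Compare {H3, H4}: its best feasible assignment gives total 256.
Compare {H2, H4}: its best feasible assignment gives total 261.
Every other set of open sites that can feasibly serve all demand totals ≥ 256 even under its best assignment. Minimum: 245.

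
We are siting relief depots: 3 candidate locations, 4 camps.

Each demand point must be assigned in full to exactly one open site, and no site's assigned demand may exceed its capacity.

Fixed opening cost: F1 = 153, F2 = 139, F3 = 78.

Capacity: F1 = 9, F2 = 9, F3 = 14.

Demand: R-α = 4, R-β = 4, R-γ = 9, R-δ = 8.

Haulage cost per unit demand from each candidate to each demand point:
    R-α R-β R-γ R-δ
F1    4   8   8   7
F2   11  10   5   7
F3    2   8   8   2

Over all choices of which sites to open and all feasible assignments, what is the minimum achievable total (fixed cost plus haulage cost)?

471

Open {F1, F2, F3}; cheapest assignment that respects the capacities:
  F1 (cap 9, load 4): R-β — cost 4×8 = 32
  F2 (cap 9, load 9): R-γ — cost 9×5 = 45
  F3 (cap 14, load 12): R-α, R-δ — cost 4×2 + 8×2 = 24
  Shipping 101, fixed 370 → total 471.
  Any other capacity-feasible assignment to {F1, F2, F3} ships for at least 101.
Total demand is 25 and no other set of sites has combined capacity ≥ 25, so {F1, F2, F3} is the only feasible choice of open sites. Minimum: 471.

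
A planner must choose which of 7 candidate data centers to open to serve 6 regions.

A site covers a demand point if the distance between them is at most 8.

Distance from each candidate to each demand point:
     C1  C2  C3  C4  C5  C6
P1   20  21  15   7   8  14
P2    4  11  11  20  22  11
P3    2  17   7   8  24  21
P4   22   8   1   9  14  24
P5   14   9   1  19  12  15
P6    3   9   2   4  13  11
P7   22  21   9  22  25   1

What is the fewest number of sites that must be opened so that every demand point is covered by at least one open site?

Coverage sets (demand points within 8 of each site):
  P1: {C4, C5}
  P2: {C1}
  P3: {C1, C3, C4}
  P4: {C2, C3}
  P5: {C3}
  P6: {C1, C3, C4}
  P7: {C6}
No 3 sites suffice: every size-3 union leaves at least one demand point uncovered.
But {P1, P2, P4, P7} covers everything, so the minimum is 4.

4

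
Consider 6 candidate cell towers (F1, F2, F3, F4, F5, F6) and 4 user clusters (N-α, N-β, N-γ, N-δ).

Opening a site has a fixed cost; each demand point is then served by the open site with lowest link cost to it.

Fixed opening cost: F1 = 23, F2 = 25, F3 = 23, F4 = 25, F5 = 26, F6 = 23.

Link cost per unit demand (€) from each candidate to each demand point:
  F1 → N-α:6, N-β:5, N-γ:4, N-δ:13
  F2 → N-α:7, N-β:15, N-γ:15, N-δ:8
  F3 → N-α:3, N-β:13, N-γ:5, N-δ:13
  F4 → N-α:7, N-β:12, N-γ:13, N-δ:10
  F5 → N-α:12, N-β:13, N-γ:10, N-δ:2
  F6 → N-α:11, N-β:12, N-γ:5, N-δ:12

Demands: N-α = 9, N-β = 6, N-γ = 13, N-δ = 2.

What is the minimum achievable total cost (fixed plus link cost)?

Open {F1, F3}: assign each demand point to its cheapest open site.
  N-α→F3 9×3=27, N-β→F1 6×5=30, N-γ→F1 13×4=52, N-δ→F1 2×13=26
  link cost 135, fixed 46 → total 181.
Compare {F1}: link cost 162 + fixed 23 = 185.
Compare {F1, F3, F5}: link cost 113 + fixed 72 = 185.
Compare {F1, F5}: link cost 140 + fixed 49 = 189.
All other subsets cost ≥ 185. Minimum total cost: 181.

181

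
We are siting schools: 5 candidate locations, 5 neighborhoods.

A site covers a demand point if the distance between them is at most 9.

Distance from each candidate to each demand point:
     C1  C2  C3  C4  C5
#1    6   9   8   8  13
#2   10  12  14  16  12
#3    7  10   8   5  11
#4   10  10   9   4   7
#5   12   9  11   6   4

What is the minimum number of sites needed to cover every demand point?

2

Coverage sets (demand points within 9 of each site):
  #1: {C1, C2, C3, C4}
  #2: {}
  #3: {C1, C3, C4}
  #4: {C3, C4, C5}
  #5: {C2, C4, C5}
No single site covers all 5 demand points.
But {#1, #4} covers everything, so the minimum is 2.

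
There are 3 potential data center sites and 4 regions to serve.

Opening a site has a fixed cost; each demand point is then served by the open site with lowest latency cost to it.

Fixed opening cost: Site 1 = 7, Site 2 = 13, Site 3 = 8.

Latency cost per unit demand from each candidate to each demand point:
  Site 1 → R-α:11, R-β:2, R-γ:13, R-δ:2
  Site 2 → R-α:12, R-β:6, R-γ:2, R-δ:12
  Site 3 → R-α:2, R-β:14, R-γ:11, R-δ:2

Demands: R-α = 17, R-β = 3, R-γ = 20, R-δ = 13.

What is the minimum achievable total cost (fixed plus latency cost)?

Open {Site 1, Site 2, Site 3}: assign each demand point to its cheapest open site.
  R-α→Site 3 17×2=34, R-β→Site 1 3×2=6, R-γ→Site 2 20×2=40, R-δ→Site 1 13×2=26
  latency cost 106, fixed 28 → total 134.
Compare {Site 2, Site 3}: latency cost 118 + fixed 21 = 139.
Compare {Site 1, Site 2}: latency cost 259 + fixed 20 = 279.
Compare {Site 1, Site 3}: latency cost 286 + fixed 15 = 301.
All other subsets cost ≥ 139. Minimum total cost: 134.

134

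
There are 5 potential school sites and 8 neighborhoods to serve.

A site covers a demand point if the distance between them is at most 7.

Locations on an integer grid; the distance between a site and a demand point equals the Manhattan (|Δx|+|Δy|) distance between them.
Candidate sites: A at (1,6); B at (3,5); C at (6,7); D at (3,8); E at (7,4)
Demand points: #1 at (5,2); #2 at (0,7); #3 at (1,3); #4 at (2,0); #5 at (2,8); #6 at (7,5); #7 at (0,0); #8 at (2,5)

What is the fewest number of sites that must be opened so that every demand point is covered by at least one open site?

Coverage sets (demand points within 7 of each site):
  A: {#2, #3, #4, #5, #6, #7, #8}
  B: {#1, #2, #3, #4, #5, #6, #8}
  C: {#1, #2, #5, #6, #8}
  D: {#2, #3, #5, #6, #8}
  E: {#1, #3, #6, #8}
No single site covers all 8 demand points.
But {A, B} covers everything, so the minimum is 2.

2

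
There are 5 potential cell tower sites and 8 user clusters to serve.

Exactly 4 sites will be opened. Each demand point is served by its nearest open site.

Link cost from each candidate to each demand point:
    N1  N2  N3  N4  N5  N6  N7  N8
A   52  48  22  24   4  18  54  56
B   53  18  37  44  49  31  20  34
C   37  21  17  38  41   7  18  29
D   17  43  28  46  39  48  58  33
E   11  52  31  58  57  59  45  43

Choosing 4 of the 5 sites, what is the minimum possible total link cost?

128

Open {A, B, C, E}.
  N1→E 11, N2→B 18, N3→C 17, N4→A 24, N5→A 4, N6→C 7, N7→C 18, N8→C 29  ⇒ total 128.
Compare {A, C, D, E}: total 131.
Compare {A, B, C, D}: total 134.
No size-4 selection does better; minimum is 128.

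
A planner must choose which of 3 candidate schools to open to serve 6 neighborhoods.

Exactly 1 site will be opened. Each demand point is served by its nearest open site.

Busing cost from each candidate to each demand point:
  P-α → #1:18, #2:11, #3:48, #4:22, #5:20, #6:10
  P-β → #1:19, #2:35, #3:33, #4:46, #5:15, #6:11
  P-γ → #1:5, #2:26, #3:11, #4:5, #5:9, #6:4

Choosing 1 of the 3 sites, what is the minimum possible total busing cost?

Open {P-γ}.
  #1→P-γ 5, #2→P-γ 26, #3→P-γ 11, #4→P-γ 5, #5→P-γ 9, #6→P-γ 4  ⇒ total 60.
Compare {P-α}: total 129.
Compare {P-β}: total 159.

60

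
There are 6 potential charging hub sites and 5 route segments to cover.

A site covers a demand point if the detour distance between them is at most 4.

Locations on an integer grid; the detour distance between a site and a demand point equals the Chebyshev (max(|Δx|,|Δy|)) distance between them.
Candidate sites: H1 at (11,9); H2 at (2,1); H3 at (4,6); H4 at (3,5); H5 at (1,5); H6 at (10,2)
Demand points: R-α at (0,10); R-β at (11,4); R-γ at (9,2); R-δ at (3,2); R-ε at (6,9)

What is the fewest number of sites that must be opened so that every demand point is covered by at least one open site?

Coverage sets (demand points within 4 of each site):
  H1: {}
  H2: {R-δ}
  H3: {R-α, R-δ, R-ε}
  H4: {R-δ, R-ε}
  H5: {R-δ}
  H6: {R-β, R-γ}
No single site covers all 5 demand points.
But {H3, H6} covers everything, so the minimum is 2.

2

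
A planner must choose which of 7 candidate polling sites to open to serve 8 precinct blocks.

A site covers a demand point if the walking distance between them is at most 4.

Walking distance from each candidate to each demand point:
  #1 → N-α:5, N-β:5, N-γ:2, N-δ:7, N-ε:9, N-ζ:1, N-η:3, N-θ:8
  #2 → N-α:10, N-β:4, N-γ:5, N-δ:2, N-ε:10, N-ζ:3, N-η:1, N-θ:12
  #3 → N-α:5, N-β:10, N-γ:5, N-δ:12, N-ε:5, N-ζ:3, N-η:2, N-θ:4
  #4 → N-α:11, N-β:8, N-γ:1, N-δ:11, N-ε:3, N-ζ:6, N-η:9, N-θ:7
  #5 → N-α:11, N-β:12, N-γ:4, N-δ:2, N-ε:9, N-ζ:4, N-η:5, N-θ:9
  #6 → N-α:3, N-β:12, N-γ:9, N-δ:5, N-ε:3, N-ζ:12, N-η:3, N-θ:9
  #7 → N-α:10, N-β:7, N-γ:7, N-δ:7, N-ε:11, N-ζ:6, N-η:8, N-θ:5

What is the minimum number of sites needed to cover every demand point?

4

Coverage sets (demand points within 4 of each site):
  #1: {N-γ, N-ζ, N-η}
  #2: {N-β, N-δ, N-ζ, N-η}
  #3: {N-ζ, N-η, N-θ}
  #4: {N-γ, N-ε}
  #5: {N-γ, N-δ, N-ζ}
  #6: {N-α, N-ε, N-η}
  #7: {}
No 3 sites suffice: every size-3 union leaves at least one demand point uncovered.
But {#1, #2, #3, #6} covers everything, so the minimum is 4.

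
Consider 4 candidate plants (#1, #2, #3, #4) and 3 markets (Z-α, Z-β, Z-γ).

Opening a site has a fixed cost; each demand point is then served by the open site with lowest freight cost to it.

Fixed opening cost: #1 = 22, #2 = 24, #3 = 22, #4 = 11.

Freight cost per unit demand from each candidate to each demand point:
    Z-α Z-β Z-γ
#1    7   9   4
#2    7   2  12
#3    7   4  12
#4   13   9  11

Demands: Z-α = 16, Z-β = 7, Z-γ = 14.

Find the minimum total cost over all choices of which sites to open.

Open {#1, #2}: assign each demand point to its cheapest open site.
  Z-α→#1 16×7=112, Z-β→#2 7×2=14, Z-γ→#1 14×4=56
  freight cost 182, fixed 46 → total 228.
Compare {#1, #2, #4}: freight cost 182 + fixed 57 = 239.
Compare {#1, #3}: freight cost 196 + fixed 44 = 240.
Compare {#1, #2, #3}: freight cost 182 + fixed 68 = 250.
All other subsets cost ≥ 239. Minimum total cost: 228.

228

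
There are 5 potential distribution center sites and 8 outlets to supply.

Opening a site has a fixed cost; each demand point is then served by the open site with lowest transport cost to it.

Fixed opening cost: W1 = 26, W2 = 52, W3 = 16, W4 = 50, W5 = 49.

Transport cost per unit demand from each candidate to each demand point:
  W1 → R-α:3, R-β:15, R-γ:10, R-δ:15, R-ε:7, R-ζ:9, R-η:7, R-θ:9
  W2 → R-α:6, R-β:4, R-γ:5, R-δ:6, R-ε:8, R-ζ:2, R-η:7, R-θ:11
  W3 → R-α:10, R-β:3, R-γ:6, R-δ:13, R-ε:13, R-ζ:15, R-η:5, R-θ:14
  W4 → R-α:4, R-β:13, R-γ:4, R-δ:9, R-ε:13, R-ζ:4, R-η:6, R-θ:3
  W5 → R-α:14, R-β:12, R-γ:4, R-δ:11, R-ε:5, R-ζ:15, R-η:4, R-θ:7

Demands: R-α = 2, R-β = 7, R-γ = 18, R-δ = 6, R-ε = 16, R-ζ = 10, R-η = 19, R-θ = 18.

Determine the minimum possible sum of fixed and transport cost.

520

Open {W3, W4, W5}: assign each demand point to its cheapest open site.
  R-α→W4 2×4=8, R-β→W3 7×3=21, R-γ→W4 18×4=72, R-δ→W4 6×9=54, R-ε→W5 16×5=80, R-ζ→W4 10×4=40, R-η→W5 19×4=76, R-θ→W4 18×3=54
  transport cost 405, fixed 115 → total 520.
Compare {W2, W4, W5}: transport cost 374 + fixed 151 = 525.
Compare {W2, W3, W4, W5}: transport cost 367 + fixed 167 = 534.
Compare {W1, W3, W4, W5}: transport cost 403 + fixed 141 = 544.
All other subsets cost ≥ 525. Minimum total cost: 520.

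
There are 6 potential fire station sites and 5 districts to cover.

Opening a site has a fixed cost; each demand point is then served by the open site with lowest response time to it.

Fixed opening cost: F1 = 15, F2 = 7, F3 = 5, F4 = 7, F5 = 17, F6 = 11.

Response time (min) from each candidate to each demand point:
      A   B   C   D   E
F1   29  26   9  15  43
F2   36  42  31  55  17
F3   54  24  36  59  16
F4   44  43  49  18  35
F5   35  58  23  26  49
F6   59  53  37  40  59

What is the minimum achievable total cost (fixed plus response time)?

113

Open {F1, F3}: assign each demand point to its cheapest open site.
  A→F1 29, B→F3 24, C→F1 9, D→F1 15, E→F3 16
  response time 93, fixed 20 → total 113.
Compare {F1, F2}: response time 96 + fixed 22 = 118.
Compare {F1, F2, F3}: response time 93 + fixed 27 = 120.
Compare {F1, F3, F4}: response time 93 + fixed 27 = 120.
All other subsets cost ≥ 118. Minimum total cost: 113.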